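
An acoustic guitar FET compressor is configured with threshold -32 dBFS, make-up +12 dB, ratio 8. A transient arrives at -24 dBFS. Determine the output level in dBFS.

The input is 8 dB above the -32 dBFS threshold.
The 8 dB excess becomes 1 dB after 8:1 reduction.
Output = -32 + 1 = -31 dBFS; make-up adds 12 dB, giving -19 dBFS.

-19 dBFS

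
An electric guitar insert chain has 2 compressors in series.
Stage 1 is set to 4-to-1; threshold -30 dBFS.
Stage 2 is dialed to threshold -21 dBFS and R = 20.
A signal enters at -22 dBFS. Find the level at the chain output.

Stage 1: 8 dB above -30 dBFS, reduced 4:1 to 2 dB above → -28 dBFS.
Stage 2: -28 dBFS ≤ -21 dBFS, so stage 2 doesn't engage; output -28 dBFS.

-28 dBFS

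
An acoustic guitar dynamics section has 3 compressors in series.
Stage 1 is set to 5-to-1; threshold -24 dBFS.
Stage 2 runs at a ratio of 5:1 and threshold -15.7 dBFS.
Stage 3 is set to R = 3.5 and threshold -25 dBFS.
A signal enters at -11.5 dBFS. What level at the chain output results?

-24 dBFS

Stage 1: -11.5 dBFS is 12.5 dB over -24 dBFS; at 5:1 that becomes 2.5 dB over, giving -21.5 dBFS.
Stage 2: -21.5 dBFS is at or below the -15.7 dBFS threshold — no compression; output -21.5 dBFS.
Stage 3: 3.5 dB above -25 dBFS, reduced 3.5:1 to 1 dB above → -24 dBFS.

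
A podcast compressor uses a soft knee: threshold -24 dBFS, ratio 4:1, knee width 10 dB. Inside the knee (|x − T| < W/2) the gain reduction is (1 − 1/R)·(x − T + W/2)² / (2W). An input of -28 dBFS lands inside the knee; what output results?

x − T + W/2 = -28 − (-24) + 5 = 1.
GR = (1 − 1/4) × 1² / 20 = 0.75 × 1 / 20 = 0.0375 dB.
Output = -28 − 0.0375 = -28.0375 dBFS.

-28.0375 dBFS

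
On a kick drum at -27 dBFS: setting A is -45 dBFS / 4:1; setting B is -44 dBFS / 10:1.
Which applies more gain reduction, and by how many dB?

A: 18 dB over, compressed to 4.5 dB over, so 13.5 dB of GR.
B: 17 dB over, compressed to 1.7 dB over, so 15.3 dB of GR.
B reduces 1.8 dB more.

B, by 1.8 dB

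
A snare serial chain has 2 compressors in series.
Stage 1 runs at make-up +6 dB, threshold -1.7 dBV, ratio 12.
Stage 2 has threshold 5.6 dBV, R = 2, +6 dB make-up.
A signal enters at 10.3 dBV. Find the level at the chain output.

11.3 dBV

Stage 1: 12 dB above -1.7 dBV, reduced 12:1 to 1 dB above → -0.7 dBV; +6 dB make-up → 5.3 dBV.
Stage 2: 5.3 dBV ≤ 5.6 dBV, so stage 2 doesn't engage; make-up brings it to 11.3 dBV.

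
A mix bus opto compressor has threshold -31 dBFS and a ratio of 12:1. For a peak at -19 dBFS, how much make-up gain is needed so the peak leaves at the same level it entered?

11 dB

Without make-up, output = threshold + overshoot/12 = -31 + 1 = -30 dBFS.
Gap to target: 11 dB.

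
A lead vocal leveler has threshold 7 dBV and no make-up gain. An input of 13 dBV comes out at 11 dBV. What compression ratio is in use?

1.5:1

Input overshoot = 13 − 7 = 6 dB; output overshoot = 11 − 7 = 4 dB.
Ratio = 6 / 4 = 1.5.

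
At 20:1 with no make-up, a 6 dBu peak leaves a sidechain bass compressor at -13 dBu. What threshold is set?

-14 dBu

Let T be the threshold. Output overshoot = (input overshoot)/R, so -13 − T = (6 − T)/20.
20·(-13 − T) = 6 − T → 19·T = -260 − 6 = -266.
T = -266/19 = -14 dBu.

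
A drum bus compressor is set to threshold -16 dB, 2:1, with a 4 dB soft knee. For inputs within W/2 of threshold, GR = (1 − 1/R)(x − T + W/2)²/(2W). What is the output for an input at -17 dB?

-17.0625 dB

x − T + W/2 = -17 − (-16) + 2 = 1.
GR = (1 − 1/2) × 1² / 8 = 0.5 × 1 / 8 = 0.0625 dB.
Output = -17 − 0.0625 = -17.0625 dB.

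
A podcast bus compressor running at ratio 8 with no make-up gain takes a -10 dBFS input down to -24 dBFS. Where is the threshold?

Gain reduction = -10 − (-24) = 14 dB; output overshoot = GR / (R − 1) = 14 / 7 = 2 dB.
Threshold = output − output overshoot = -24 − 2 = -26 dBFS.

-26 dBFS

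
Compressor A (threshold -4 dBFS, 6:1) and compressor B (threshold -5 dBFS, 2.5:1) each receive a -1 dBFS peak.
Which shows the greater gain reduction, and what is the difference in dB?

A, by 0.1 dB

A: 3 dB over, compressed to 0.5 dB over, so 2.5 dB of GR.
B: 4 dB over, compressed to 1.6 dB over, so 2.4 dB of GR.
Difference: 0.1 dB in favour of A.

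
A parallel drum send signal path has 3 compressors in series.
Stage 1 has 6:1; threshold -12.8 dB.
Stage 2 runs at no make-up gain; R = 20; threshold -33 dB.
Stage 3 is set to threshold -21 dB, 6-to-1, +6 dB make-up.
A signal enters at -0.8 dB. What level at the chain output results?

-25.89 dB

Stage 1: 12 dB above -12.8 dB, reduced 6:1 to 2 dB above → -10.8 dB.
Stage 2: -10.8 dB is 22.2 dB over -33 dB; at 20:1 that becomes 1.11 dB over, giving -31.89 dB.
Stage 3: below threshold (-31.89 ≤ -21); passes unchanged; make-up brings it to -25.89 dB.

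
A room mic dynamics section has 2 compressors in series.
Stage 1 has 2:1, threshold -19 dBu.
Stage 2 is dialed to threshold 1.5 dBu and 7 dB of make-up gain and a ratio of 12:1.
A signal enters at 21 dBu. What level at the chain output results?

Stage 1: overshoot 40 dB → 40/2 = 20 dB → 1 dBu.
Stage 2: 1 dBu is at or below the 1.5 dBu threshold — no compression; make-up brings it to 8 dBu.

8 dBu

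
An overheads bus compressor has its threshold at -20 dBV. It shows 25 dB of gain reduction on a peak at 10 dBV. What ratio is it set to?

Input overshoot = 10 − (-20) = 30 dB.
Output overshoot = 30 − 25 = 5 dB.
Ratio = input overshoot / output overshoot = 30 / 5 = 6.

6:1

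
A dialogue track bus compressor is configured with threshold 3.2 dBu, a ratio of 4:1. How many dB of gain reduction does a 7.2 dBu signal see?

3 dB

The signal is 4 dB above threshold.
At 4:1, output sits 4/4 = 1 dB above threshold.
GR = overshoot in − overshoot out = 4 − 1 = 3 dB.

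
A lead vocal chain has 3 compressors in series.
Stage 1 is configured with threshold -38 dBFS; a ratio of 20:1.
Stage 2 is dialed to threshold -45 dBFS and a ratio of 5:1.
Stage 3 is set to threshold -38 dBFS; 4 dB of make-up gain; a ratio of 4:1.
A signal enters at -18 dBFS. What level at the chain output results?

-39.4 dBFS

Stage 1: 20 dB above -38 dBFS, reduced 20:1 to 1 dB above → -37 dBFS.
Stage 2: 8 dB above -45 dBFS, reduced 5:1 to 1.6 dB above → -43.4 dBFS.
Stage 3: below threshold (-43.4 ≤ -38); passes unchanged; make-up brings it to -39.4 dBFS.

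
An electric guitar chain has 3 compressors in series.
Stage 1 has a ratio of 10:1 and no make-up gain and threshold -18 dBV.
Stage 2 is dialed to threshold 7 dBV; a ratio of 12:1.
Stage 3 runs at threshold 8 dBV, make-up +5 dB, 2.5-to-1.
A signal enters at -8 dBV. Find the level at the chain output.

Stage 1: 10 dB above -18 dBV, reduced 10:1 to 1 dB above → -17 dBV.
Stage 2: -17 dBV is at or below the 7 dBV threshold — no compression; output -17 dBV.
Stage 3: -17 dBV is at or below the 8 dBV threshold — no compression; make-up brings it to -12 dBV.

-12 dBV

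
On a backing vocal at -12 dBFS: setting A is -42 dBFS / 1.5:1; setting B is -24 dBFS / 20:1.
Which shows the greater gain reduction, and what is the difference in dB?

B, by 1.4 dB

A: 30 dB over, compressed to 20 dB over, so 10 dB of GR.
B: 12 dB over, compressed to 0.6 dB over, so 11.4 dB of GR.
B applies 1.4 dB more gain reduction.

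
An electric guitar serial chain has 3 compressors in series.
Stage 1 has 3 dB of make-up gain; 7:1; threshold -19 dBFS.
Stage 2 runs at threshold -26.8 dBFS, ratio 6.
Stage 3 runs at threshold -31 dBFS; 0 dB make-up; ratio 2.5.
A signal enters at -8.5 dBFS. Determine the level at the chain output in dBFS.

-28.5 dBFS

Stage 1: -8.5 dBFS is 10.5 dB over -19 dBFS; at 7:1 that becomes 1.5 dB over, giving -17.5 dBFS; +3 dB make-up → -14.5 dBFS.
Stage 2: overshoot 12.3 dB → 12.3/6 = 2.05 dB → -24.75 dBFS.
Stage 3: overshoot 6.25 dB → 6.25/2.5 = 2.5 dB → -28.5 dBFS.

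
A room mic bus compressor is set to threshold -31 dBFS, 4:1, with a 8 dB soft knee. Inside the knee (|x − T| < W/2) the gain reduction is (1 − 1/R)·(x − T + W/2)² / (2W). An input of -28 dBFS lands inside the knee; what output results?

x − T + W/2 = -28 − (-31) + 4 = 7.
GR = (1 − 1/4) × 7² / 16 = 0.75 × 49 / 16 = 2.296875 dB.
Output = -28 − 2.296875 = -30.296875 dBFS.

-30.296875 dBFS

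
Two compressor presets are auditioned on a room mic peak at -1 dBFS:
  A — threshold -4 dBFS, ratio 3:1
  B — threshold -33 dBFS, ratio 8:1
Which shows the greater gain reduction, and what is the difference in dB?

B, by 26 dB

A: 3 dB over, compressed to 1 dB over, so 2 dB of GR.
B: 32 dB over, compressed to 4 dB over, so 28 dB of GR.
B applies 26 dB more gain reduction.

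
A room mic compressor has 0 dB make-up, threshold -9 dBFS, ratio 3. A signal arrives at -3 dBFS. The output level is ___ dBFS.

The input is 6 dB above the -9 dBFS threshold.
3:1 compression reduces that to 6/3 = 2 dB over.
Output = -9 + 2 = -7 dBFS.

-7 dBFS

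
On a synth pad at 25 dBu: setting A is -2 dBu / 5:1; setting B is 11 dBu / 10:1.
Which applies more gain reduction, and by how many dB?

A, by 9 dB

A: GR = 27 − 27/5 = 21.6 dB.
B: GR = 14 − 14/10 = 12.6 dB.
A reduces 9 dB more.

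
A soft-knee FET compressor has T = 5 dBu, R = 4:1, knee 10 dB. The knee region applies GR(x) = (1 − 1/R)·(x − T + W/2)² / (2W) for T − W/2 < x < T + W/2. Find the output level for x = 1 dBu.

0.9625 dBu

x − T + W/2 = 1 − 5 + 5 = 1.
GR = (1 − 1/4) × 1² / 20 = 0.75 × 1 / 20 = 0.0375 dB.
Output = 1 − 0.0375 = 0.9625 dBu.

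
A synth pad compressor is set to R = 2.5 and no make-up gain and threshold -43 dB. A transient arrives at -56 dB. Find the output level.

-56 dB is 13 dB below the -43 dB threshold, so no gain reduction is applied.
Output = input = -56 dB.

-56 dB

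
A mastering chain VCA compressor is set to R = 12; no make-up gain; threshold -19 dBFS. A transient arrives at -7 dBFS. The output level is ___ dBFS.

-18 dBFS

The input is 12 dB above the -19 dBFS threshold.
12:1 compression reduces that to 12/12 = 1 dB over.
So the level is -19 + 1 = -18 dBFS.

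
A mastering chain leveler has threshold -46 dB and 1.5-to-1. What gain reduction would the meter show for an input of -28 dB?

The signal is 18 dB above threshold.
After 1.5:1 compression the overshoot becomes 18/1.5 = 12 dB.
So the signal is attenuated by 18 − 12 = 6 dB.

6 dB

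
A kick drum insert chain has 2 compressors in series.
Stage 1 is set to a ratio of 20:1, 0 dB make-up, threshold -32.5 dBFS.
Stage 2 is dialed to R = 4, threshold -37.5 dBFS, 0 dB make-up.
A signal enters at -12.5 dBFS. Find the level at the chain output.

-36 dBFS

Stage 1: -12.5 dBFS is 20 dB over -32.5 dBFS; at 20:1 that becomes 1 dB over, giving -31.5 dBFS.
Stage 2: overshoot 6 dB → 6/4 = 1.5 dB → -36 dBFS.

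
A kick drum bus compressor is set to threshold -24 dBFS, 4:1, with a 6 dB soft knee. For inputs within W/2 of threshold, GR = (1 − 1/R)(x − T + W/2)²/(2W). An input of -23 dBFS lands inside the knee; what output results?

-24 dBFS

x − T + W/2 = -23 − (-24) + 3 = 4.
GR = (1 − 1/4) × 4² / 12 = 0.75 × 16 / 12 = 1 dB.
Output = -23 − 1 = -24 dBFS.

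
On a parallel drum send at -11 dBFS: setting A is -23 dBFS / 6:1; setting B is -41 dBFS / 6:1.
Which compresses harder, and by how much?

B, by 15 dB

A: 12 dB over, compressed to 2 dB over, so 10 dB of GR.
B: 30 dB over, compressed to 5 dB over, so 25 dB of GR.
B applies 15 dB more gain reduction.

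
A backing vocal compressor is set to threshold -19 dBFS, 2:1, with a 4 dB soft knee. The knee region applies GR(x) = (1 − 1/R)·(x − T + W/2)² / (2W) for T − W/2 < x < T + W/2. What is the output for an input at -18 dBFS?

x − T + W/2 = -18 − (-19) + 2 = 3.
GR = (1 − 1/2) × 3² / 8 = 0.5 × 9 / 8 = 0.5625 dB.
Output = -18 − 0.5625 = -18.5625 dBFS.

-18.5625 dBFS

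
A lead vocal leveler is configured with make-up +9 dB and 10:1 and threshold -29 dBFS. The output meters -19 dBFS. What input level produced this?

-19 dBFS

Before make-up, the level was -19 − 9 = -28 dBFS.
Post-compression overshoot = -28 − (-29) = 1 dB.
Input overshoot = R × output overshoot = 10 dB → input = -29 + 10 = -19 dBFS.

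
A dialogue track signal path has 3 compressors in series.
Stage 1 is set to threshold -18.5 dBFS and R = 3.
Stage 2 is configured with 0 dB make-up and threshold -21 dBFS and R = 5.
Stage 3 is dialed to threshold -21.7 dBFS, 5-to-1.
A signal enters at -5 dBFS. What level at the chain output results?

Stage 1: overshoot 13.5 dB → 13.5/3 = 4.5 dB → -14 dBFS.
Stage 2: 7 dB above -21 dBFS, reduced 5:1 to 1.4 dB above → -19.6 dBFS.
Stage 3: -19.6 dBFS is 2.1 dB over -21.7 dBFS; at 5:1 that becomes 0.42 dB over, giving -21.28 dBFS.

-21.28 dBFS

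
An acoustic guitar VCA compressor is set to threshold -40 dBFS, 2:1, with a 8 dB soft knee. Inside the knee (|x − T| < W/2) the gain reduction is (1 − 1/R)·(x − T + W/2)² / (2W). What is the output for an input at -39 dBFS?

-39.78125 dBFS

x − T + W/2 = -39 − (-40) + 4 = 5.
GR = (1 − 1/2) × 5² / 16 = 0.5 × 25 / 16 = 0.78125 dB.
Output = -39 − 0.78125 = -39.78125 dBFS.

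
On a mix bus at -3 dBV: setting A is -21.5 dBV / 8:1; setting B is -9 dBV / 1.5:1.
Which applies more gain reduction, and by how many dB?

A: GR = 18.5 − 18.5/8 = 16.1875 dB.
B: GR = 6 − 6/1.5 = 2 dB.
Difference: 14.1875 dB in favour of A.

A, by 14.1875 dB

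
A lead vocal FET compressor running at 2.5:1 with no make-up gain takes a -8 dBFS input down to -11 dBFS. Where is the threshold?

Input is 5 dB above T (since output overshoot × R = input overshoot: (-11 − T)·2.5 = -8 − T gives T = -13 dBFS).
Check: -13 + (-8 − (-13))/2.5 = -13 + 2 = -11 dBFS. ✓

-13 dBFS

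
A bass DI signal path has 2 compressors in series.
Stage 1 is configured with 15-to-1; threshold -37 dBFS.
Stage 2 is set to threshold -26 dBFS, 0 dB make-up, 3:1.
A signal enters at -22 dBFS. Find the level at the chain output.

-36 dBFS

Stage 1: -22 dBFS is 15 dB over -37 dBFS; at 15:1 that becomes 1 dB over, giving -36 dBFS.
Stage 2: below threshold (-36 ≤ -26); passes unchanged; output -36 dBFS.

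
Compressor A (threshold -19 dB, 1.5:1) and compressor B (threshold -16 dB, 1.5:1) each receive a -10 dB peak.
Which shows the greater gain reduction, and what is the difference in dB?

A, by 1 dB

A: GR = 9 − 9/1.5 = 3 dB.
B: GR = 6 − 6/1.5 = 2 dB.
Difference: 1 dB in favour of A.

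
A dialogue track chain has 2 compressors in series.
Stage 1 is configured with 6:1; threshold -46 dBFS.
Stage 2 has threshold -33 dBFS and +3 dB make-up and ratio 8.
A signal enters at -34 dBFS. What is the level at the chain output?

-41 dBFS

Stage 1: -34 dBFS is 12 dB over -46 dBFS; at 6:1 that becomes 2 dB over, giving -44 dBFS.
Stage 2: -44 dBFS ≤ -33 dBFS, so stage 2 doesn't engage; make-up brings it to -41 dBFS.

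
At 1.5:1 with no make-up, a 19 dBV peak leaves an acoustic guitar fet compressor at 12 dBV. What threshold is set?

Let T be the threshold. Output overshoot = (input overshoot)/R, so 12 − T = (19 − T)/1.5.
1.5·(12 − T) = 19 − T → 0.5·T = 18 − 19 = -1.
T = -1/0.5 = -2 dBV.

-2 dBV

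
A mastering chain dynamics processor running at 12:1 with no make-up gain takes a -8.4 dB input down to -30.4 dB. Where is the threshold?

-32.4 dB

Input is 24 dB above T (since output overshoot × R = input overshoot: (-30.4 − T)·12 = -8.4 − T gives T = -32.4 dB).
Check: -32.4 + (-8.4 − (-32.4))/12 = -32.4 + 2 = -30.4 dB. ✓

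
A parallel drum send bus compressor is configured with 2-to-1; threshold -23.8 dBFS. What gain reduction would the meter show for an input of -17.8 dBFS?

3 dB

Overshoot = -17.8 − (-23.8) = 6 dB.
At 2:1, output sits 6/2 = 3 dB above threshold.
GR = overshoot in − overshoot out = 6 − 3 = 3 dB.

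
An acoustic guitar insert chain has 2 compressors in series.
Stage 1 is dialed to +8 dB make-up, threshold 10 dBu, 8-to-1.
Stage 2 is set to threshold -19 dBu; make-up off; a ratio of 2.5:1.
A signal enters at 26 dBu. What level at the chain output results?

-3.4 dBu

Stage 1: 26 dBu is 16 dB over 10 dBu; at 8:1 that becomes 2 dB over, giving 12 dBu; +8 dB make-up → 20 dBu.
Stage 2: 39 dB above -19 dBu, reduced 2.5:1 to 15.6 dB above → -3.4 dBu.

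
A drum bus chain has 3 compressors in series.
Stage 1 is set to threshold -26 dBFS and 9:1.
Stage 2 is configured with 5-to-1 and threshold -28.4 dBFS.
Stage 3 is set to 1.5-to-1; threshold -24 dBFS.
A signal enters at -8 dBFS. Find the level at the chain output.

-27.52 dBFS

Stage 1: 18 dB above -26 dBFS, reduced 9:1 to 2 dB above → -24 dBFS.
Stage 2: overshoot 4.4 dB → 4.4/5 = 0.88 dB → -27.52 dBFS.
Stage 3: -27.52 dBFS ≤ -24 dBFS, so stage 3 doesn't engage; output -27.52 dBFS.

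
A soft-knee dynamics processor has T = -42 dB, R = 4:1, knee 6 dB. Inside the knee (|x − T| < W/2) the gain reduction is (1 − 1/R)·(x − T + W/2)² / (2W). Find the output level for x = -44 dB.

x − T + W/2 = -44 − (-42) + 3 = 1.
GR = (1 − 1/4) × 1² / 12 = 0.75 × 1 / 12 = 0.0625 dB.
Output = -44 − 0.0625 = -44.0625 dB.

-44.0625 dB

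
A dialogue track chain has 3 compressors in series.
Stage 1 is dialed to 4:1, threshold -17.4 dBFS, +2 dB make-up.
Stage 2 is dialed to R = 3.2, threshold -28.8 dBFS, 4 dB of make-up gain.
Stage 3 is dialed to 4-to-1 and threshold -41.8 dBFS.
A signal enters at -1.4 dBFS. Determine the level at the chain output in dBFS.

Stage 1: 16 dB above -17.4 dBFS, reduced 4:1 to 4 dB above → -13.4 dBFS; +2 dB make-up → -11.4 dBFS.
Stage 2: -11.4 dBFS is 17.4 dB over -28.8 dBFS; at 3.2:1 that becomes 5.4375 dB over, giving -23.3625 dBFS; +4 dB make-up → -19.3625 dBFS.
Stage 3: overshoot 22.4375 dB → 22.4375/4 = 5.609375 dB → -36.190625 dBFS.

-36.190625 dBFS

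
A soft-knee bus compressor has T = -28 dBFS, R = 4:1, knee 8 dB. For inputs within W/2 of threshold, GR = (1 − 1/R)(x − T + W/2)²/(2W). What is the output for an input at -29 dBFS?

x − T + W/2 = -29 − (-28) + 4 = 3.
GR = (1 − 1/4) × 3² / 16 = 0.75 × 9 / 16 = 0.421875 dB.
Output = -29 − 0.421875 = -29.421875 dBFS.

-29.421875 dBFS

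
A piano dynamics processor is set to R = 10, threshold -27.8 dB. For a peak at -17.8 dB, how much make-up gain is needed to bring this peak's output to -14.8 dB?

12 dB

The peak compresses to -27.8 + 10/10 = -26.8 dB.
To reach -14.8 dB requires -14.8 − (-26.8) = 12 dB of make-up.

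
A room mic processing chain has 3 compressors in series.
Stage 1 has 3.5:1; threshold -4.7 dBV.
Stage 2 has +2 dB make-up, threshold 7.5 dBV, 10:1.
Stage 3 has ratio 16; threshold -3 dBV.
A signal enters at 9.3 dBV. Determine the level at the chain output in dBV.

Stage 1: overshoot 14 dB → 14/3.5 = 4 dB → -0.7 dBV.
Stage 2: -0.7 dBV is at or below the 7.5 dBV threshold — no compression; make-up brings it to 1.3 dBV.
Stage 3: overshoot 4.3 dB → 4.3/16 = 0.26875 dB → -2.73125 dBV.

-2.73125 dBV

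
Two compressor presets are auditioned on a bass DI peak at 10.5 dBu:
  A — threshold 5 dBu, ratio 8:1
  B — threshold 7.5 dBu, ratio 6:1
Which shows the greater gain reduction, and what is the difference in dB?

A, by 2.3125 dB

A: GR = 5.5 − 5.5/8 = 4.8125 dB.
B: GR = 3 − 3/6 = 2.5 dB.
Difference: 2.3125 dB in favour of A.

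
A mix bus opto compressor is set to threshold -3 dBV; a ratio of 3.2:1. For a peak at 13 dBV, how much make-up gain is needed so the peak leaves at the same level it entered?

11 dB

Overshoot 16 dB → 16/3.2 = 5 dB after compression, so the compressed level is -3 + 5 = 2 dBV.
Make-up = target − compressed = 13 − 2 = 11 dB.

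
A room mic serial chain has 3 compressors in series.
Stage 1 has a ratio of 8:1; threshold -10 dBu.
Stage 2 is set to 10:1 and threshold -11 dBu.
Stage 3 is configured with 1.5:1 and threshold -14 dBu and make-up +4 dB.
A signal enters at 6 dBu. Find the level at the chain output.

Stage 1: 6 dBu is 16 dB over -10 dBu; at 8:1 that becomes 2 dB over, giving -8 dBu.
Stage 2: overshoot 3 dB → 3/10 = 0.3 dB → -10.7 dBu.
Stage 3: -10.7 dBu is 3.3 dB over -14 dBu; at 1.5:1 that becomes 2.2 dB over, giving -11.8 dBu; +4 dB make-up → -7.8 dBu.

-7.8 dBu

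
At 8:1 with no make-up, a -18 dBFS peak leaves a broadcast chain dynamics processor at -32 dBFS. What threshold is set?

Input is 16 dB above T (since output overshoot × R = input overshoot: (-32 − T)·8 = -18 − T gives T = -34 dBFS).
Check: -34 + (-18 − (-34))/8 = -34 + 2 = -32 dBFS. ✓

-34 dBFS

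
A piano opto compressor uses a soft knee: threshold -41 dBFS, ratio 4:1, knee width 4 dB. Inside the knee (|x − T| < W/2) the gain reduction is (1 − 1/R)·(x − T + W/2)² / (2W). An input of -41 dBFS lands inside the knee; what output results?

x − T + W/2 = -41 − (-41) + 2 = 2.
GR = (1 − 1/4) × 2² / 8 = 0.75 × 4 / 8 = 0.375 dB.
Output = -41 − 0.375 = -41.375 dBFS.

-41.375 dBFS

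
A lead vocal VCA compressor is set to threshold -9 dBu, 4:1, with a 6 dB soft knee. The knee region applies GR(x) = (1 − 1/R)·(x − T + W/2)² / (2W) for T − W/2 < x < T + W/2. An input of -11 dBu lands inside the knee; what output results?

x − T + W/2 = -11 − (-9) + 3 = 1.
GR = (1 − 1/4) × 1² / 12 = 0.75 × 1 / 12 = 0.0625 dB.
Output = -11 − 0.0625 = -11.0625 dBu.

-11.0625 dBu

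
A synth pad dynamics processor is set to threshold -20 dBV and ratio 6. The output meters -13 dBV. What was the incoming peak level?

22 dBV

Post-compression overshoot = -13 − (-20) = 7 dB.
Input overshoot = R × output overshoot = 42 dB → input = -20 + 42 = 22 dBV.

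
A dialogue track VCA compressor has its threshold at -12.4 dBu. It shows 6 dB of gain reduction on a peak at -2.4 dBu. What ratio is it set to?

Input overshoot = -2.4 − (-12.4) = 10 dB.
Output overshoot = 10 − 6 = 4 dB.
Ratio = input overshoot / output overshoot = 10 / 4 = 2.5.

2.5:1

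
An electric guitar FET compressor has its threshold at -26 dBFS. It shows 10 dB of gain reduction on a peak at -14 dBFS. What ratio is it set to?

6:1

Input overshoot = -14 − (-26) = 12 dB.
Output overshoot = 12 − 10 = 2 dB.
Ratio = input overshoot / output overshoot = 12 / 2 = 6.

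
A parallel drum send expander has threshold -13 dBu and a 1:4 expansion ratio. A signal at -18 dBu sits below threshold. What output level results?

The input is 5 dB below the -13 dBu threshold.
A 1:4 expander multiplies undershoot by 4: 5 × 4 = 20 dB below threshold.
Output = -13 − 20 = -33 dBu.

-33 dBu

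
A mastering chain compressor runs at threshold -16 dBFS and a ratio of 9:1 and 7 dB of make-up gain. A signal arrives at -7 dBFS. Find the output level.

-8 dBFS

The input is 9 dB above the -16 dBFS threshold.
9:1 compression reduces that to 9/9 = 1 dB over.
So the level is -16 + 1 = -15 dBFS; make-up adds 7 dB, giving -8 dBFS.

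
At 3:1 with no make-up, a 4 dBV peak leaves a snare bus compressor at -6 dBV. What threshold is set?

-11 dBV

Input is 15 dB above T (since output overshoot × R = input overshoot: (-6 − T)·3 = 4 − T gives T = -11 dBV).
Check: -11 + (4 − (-11))/3 = -11 + 5 = -6 dBV. ✓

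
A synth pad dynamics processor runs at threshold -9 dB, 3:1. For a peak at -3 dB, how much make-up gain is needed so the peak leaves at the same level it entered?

The peak compresses to -9 + 6/3 = -7 dB.
To reach -3 dB requires -3 − (-7) = 4 dB of make-up.

4 dB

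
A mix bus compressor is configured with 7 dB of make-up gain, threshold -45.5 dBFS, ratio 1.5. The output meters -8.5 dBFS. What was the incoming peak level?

Remove make-up: -8.5 − 7 = -15.5 dBFS.
That's 30 dB above the -45.5 dBFS threshold.
Before 1.5:1 compression the overshoot was 30 × 1.5 = 45 dB, so input = -45.5 + 45 = -0.5 dBFS.

-0.5 dBFS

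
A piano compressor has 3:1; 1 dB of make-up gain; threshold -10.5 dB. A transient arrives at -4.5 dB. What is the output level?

-7.5 dB

Overshoot: -4.5 − (-10.5) = 6 dB.
The 6 dB excess becomes 2 dB after 3:1 reduction.
So the level is -10.5 + 2 = -8.5 dB; make-up adds 1 dB, giving -7.5 dB.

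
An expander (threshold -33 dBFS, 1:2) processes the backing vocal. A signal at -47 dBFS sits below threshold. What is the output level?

The input is 14 dB below the -33 dBFS threshold.
A 1:2 expander multiplies undershoot by 2: 14 × 2 = 28 dB below threshold.
Output = -33 − 28 = -61 dBFS.

-61 dBFS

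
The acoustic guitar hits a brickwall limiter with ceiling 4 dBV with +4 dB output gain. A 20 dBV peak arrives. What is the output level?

At ∞:1, everything above 4 dBV is held at the ceiling.
Output gain then adds 4 dB: 4 + 4 = 8 dBV.

8 dBV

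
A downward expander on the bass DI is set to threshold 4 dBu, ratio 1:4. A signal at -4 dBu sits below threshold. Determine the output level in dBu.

-28 dBu

The input is 8 dB below the 4 dBu threshold.
A 1:4 expander multiplies undershoot by 4: 8 × 4 = 32 dB below threshold.
Output = 4 − 32 = -28 dBu.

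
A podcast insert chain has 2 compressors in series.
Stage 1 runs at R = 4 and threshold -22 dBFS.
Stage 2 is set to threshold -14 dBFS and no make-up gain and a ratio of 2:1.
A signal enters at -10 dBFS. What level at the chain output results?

Stage 1: 12 dB above -22 dBFS, reduced 4:1 to 3 dB above → -19 dBFS.
Stage 2: -19 dBFS ≤ -14 dBFS, so stage 2 doesn't engage; output -19 dBFS.

-19 dBFS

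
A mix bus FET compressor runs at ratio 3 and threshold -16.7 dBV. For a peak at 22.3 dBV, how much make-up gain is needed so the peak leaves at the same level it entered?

Without make-up, output = threshold + overshoot/3 = -16.7 + 13 = -3.7 dBV.
Gap to target: 26 dB.

26 dB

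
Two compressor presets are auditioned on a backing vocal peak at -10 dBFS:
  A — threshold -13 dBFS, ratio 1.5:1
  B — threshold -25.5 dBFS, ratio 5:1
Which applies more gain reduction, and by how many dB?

A: overshoot 3 dB → output overshoot 2 dB → GR 1 dB.
B: overshoot 15.5 dB → output overshoot 3.1 dB → GR 12.4 dB.
B applies 11.4 dB more gain reduction.

B, by 11.4 dB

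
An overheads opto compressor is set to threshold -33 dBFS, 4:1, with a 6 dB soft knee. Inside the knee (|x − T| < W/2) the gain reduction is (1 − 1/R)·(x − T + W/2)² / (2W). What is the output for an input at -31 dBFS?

x − T + W/2 = -31 − (-33) + 3 = 5.
GR = (1 − 1/4) × 5² / 12 = 0.75 × 25 / 12 = 1.5625 dB.
Output = -31 − 1.5625 = -32.5625 dBFS.

-32.5625 dBFS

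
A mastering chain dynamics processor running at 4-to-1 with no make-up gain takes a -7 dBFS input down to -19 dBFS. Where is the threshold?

Let T be the threshold. Output overshoot = (input overshoot)/R, so -19 − T = (-7 − T)/4.
4·(-19 − T) = -7 − T → 3·T = -76 − (-7) = -69.
T = -69/3 = -23 dBFS.

-23 dBFS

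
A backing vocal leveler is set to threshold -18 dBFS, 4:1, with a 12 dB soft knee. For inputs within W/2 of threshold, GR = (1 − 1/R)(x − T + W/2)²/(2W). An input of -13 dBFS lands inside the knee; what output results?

-16.78125 dBFS

x − T + W/2 = -13 − (-18) + 6 = 11.
GR = (1 − 1/4) × 11² / 24 = 0.75 × 121 / 24 = 3.78125 dB.
Output = -13 − 3.78125 = -16.78125 dBFS.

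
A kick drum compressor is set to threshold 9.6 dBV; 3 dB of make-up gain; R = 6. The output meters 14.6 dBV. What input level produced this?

21.6 dBV

Before make-up, the level was 14.6 − 3 = 11.6 dBV.
Post-compression overshoot = 11.6 − 9.6 = 2 dB.
Before 6:1 compression the overshoot was 2 × 6 = 12 dB, so input = 9.6 + 12 = 21.6 dBV.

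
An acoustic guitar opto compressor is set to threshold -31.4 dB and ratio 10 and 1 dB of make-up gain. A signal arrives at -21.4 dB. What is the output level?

The input is 10 dB above the -31.4 dB threshold.
At 10:1 the overshoot is divided by 10, leaving 1 dB above threshold.
That puts the output at -30.4 dB; make-up adds 1 dB, giving -29.4 dB.

-29.4 dB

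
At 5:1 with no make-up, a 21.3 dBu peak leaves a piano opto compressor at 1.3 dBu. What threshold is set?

-3.7 dBu

Gain reduction = 21.3 − 1.3 = 20 dB; output overshoot = GR / (R − 1) = 20 / 4 = 5 dB.
Threshold = output − output overshoot = 1.3 − 5 = -3.7 dBu.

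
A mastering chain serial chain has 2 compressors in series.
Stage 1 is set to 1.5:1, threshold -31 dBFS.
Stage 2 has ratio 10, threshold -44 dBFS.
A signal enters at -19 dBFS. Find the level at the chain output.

Stage 1: overshoot 12 dB → 12/1.5 = 8 dB → -23 dBFS.
Stage 2: overshoot 21 dB → 21/10 = 2.1 dB → -41.9 dBFS.

-41.9 dBFS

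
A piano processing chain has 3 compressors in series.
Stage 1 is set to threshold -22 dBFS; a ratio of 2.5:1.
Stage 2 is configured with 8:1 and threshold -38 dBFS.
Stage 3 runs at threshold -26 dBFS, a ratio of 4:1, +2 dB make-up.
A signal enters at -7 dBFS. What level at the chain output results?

-33.25 dBFS

Stage 1: 15 dB above -22 dBFS, reduced 2.5:1 to 6 dB above → -16 dBFS.
Stage 2: -16 dBFS is 22 dB over -38 dBFS; at 8:1 that becomes 2.75 dB over, giving -35.25 dBFS.
Stage 3: below threshold (-35.25 ≤ -26); passes unchanged; make-up brings it to -33.25 dBFS.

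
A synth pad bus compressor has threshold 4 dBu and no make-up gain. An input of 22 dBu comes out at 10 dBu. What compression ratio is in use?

Input overshoot = 22 − 4 = 18 dB; output overshoot = 10 − 4 = 6 dB.
Ratio = 18 / 6 = 3.

3:1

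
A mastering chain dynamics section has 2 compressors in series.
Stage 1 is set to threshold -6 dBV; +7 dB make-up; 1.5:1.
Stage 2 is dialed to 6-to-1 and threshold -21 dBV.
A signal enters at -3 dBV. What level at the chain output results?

-17 dBV

Stage 1: 3 dB above -6 dBV, reduced 1.5:1 to 2 dB above → -4 dBV; +7 dB make-up → 3 dBV.
Stage 2: overshoot 24 dB → 24/6 = 4 dB → -17 dBV.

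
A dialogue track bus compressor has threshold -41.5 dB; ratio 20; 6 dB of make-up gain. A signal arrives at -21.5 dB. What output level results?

-21.5 dB sits 20 dB over threshold.
At 20:1 the overshoot is divided by 20, leaving 1 dB above threshold.
That puts the output at -40.5 dB; make-up adds 6 dB, giving -34.5 dB.

-34.5 dB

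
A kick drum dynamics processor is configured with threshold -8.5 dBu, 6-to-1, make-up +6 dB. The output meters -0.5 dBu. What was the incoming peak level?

Remove make-up: -0.5 − 6 = -6.5 dBu.
That's 2 dB above the -8.5 dBu threshold.
Before 6:1 compression the overshoot was 2 × 6 = 12 dB, so input = -8.5 + 12 = 3.5 dBu.

3.5 dBu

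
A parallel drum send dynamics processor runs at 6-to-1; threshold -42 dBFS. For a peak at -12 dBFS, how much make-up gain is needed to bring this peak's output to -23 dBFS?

The peak compresses to -42 + 30/6 = -37 dBFS.
To reach -23 dBFS requires -23 − (-37) = 14 dB of make-up.

14 dB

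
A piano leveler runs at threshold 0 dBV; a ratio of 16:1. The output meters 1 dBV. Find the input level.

16 dBV

Post-compression overshoot = 1 − 0 = 1 dB.
Before 16:1 compression the overshoot was 1 × 16 = 16 dB, so input = 0 + 16 = 16 dBV.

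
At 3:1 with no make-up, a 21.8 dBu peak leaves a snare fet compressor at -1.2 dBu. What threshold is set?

Gain reduction = 21.8 − (-1.2) = 23 dB; output overshoot = GR / (R − 1) = 23 / 2 = 11.5 dB.
Threshold = output − output overshoot = -1.2 − 11.5 = -12.7 dBu.

-12.7 dBu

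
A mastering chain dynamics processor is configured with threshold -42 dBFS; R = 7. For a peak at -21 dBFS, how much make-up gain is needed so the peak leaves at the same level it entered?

18 dB

Overshoot 21 dB → 21/7 = 3 dB after compression, so the compressed level is -42 + 3 = -39 dBFS.
Make-up = target − compressed = -21 − (-39) = 18 dB.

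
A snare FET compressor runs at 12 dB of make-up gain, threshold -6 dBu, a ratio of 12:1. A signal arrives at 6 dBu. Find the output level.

7 dBu

The input is 12 dB above the -6 dBu threshold.
12:1 compression reduces that to 12/12 = 1 dB over.
So the level is -6 + 1 = -5 dBu; make-up adds 12 dB, giving 7 dBu.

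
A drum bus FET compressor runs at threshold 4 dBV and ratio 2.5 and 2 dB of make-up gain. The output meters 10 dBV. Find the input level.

14 dBV

Stripping the +2 dB make-up gives 8 dBV at the gain stage.
Post-compression overshoot = 8 − 4 = 4 dB.
Before 2.5:1 compression the overshoot was 4 × 2.5 = 10 dB, so input = 4 + 10 = 14 dBV.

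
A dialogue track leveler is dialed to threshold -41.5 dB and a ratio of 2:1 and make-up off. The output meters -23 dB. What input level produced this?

-4.5 dB

That's 18.5 dB above the -41.5 dB threshold.
Before 2:1 compression the overshoot was 18.5 × 2 = 37 dB, so input = -41.5 + 37 = -4.5 dB.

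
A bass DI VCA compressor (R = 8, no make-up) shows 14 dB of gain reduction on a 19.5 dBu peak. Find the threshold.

Gain reduction = 19.5 − 5.5 = 14 dB; output overshoot = GR / (R − 1) = 14 / 7 = 2 dB.
Threshold = output − output overshoot = 5.5 − 2 = 3.5 dBu.

3.5 dBu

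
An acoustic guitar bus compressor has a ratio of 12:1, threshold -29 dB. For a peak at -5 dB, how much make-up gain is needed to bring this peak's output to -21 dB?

6 dB

The peak compresses to -29 + 24/12 = -27 dB.
To reach -21 dB requires -21 − (-27) = 6 dB of make-up.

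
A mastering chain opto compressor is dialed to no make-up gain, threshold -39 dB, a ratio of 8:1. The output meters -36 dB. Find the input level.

Post-compression overshoot = -36 − (-39) = 3 dB.
Undo the ratio: input overshoot = 3 × 8 = 24 dB, giving input = -15 dB.

-15 dB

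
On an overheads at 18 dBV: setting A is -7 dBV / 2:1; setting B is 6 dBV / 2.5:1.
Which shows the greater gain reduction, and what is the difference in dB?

A: GR = 25 − 25/2 = 12.5 dB.
B: GR = 12 − 12/2.5 = 7.2 dB.
A reduces 5.3 dB more.

A, by 5.3 dB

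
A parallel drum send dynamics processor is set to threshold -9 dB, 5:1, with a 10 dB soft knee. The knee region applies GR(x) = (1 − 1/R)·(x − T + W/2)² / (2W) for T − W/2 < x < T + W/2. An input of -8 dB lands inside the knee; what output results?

-9.44 dB

x − T + W/2 = -8 − (-9) + 5 = 6.
GR = (1 − 1/5) × 6² / 20 = 0.8 × 36 / 20 = 1.44 dB.
Output = -8 − 1.44 = -9.44 dB.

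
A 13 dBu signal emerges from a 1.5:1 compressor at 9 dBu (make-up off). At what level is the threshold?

Let T be the threshold. Output overshoot = (input overshoot)/R, so 9 − T = (13 − T)/1.5.
1.5·(9 − T) = 13 − T → 0.5·T = 13.5 − 13 = 0.5.
T = 0.5/0.5 = 1 dBu.

1 dBu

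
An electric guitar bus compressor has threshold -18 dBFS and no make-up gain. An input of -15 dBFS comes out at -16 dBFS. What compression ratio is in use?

Input overshoot = -15 − (-18) = 3 dB; output overshoot = -16 − (-18) = 2 dB.
Ratio = 3 / 2 = 1.5.

1.5:1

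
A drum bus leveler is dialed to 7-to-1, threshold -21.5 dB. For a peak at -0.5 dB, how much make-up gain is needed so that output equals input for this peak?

Without make-up, output = threshold + overshoot/7 = -21.5 + 3 = -18.5 dB.
Gap to target: 18 dB.

18 dB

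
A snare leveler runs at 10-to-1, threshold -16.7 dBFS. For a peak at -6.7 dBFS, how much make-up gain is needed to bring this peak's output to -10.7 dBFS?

5 dB

Overshoot 10 dB → 10/10 = 1 dB after compression, so the compressed level is -16.7 + 1 = -15.7 dBFS.
Make-up = target − compressed = -10.7 − (-15.7) = 5 dB.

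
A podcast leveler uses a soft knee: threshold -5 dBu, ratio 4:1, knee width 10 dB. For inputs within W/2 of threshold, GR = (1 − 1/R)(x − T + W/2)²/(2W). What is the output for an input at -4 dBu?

x − T + W/2 = -4 − (-5) + 5 = 6.
GR = (1 − 1/4) × 6² / 20 = 0.75 × 36 / 20 = 1.35 dB.
Output = -4 − 1.35 = -5.35 dBu.

-5.35 dBu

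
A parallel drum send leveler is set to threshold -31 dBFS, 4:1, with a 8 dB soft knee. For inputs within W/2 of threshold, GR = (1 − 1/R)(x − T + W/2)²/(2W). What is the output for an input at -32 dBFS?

-32.421875 dBFS

x − T + W/2 = -32 − (-31) + 4 = 3.
GR = (1 − 1/4) × 3² / 16 = 0.75 × 9 / 16 = 0.421875 dB.
Output = -32 − 0.421875 = -32.421875 dBFS.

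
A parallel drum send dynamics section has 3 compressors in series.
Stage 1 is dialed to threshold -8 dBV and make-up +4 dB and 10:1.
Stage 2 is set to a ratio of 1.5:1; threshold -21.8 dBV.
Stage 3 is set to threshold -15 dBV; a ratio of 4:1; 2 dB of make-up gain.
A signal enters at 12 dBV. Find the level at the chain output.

-11.4 dBV

Stage 1: 20 dB above -8 dBV, reduced 10:1 to 2 dB above → -6 dBV; +4 dB make-up → -2 dBV.
Stage 2: overshoot 19.8 dB → 19.8/1.5 = 13.2 dB → -8.6 dBV.
Stage 3: overshoot 6.4 dB → 6.4/4 = 1.6 dB → -13.4 dBV; +2 dB make-up → -11.4 dBV.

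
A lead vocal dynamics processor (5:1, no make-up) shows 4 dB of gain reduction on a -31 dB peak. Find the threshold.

-36 dB

Let T be the threshold. Output overshoot = (input overshoot)/R, so -35 − T = (-31 − T)/5.
5·(-35 − T) = -31 − T → 4·T = -175 − (-31) = -144.
T = -144/4 = -36 dB.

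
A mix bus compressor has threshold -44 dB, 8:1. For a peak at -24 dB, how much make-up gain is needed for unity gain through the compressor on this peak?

17.5 dB

Without make-up, output = threshold + overshoot/8 = -44 + 2.5 = -41.5 dB.
Gap to target: 17.5 dB.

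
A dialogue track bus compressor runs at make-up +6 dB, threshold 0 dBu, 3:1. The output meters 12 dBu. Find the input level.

Before make-up, the level was 12 − 6 = 6 dBu.
The compressed level sits 6 − 0 = 6 dB over threshold.
Undo the ratio: input overshoot = 6 × 3 = 18 dB, giving input = 18 dBu.

18 dBu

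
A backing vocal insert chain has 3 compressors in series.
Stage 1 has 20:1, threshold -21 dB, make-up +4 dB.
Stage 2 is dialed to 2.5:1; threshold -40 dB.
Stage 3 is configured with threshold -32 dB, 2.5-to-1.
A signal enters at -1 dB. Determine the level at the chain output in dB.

Stage 1: overshoot 20 dB → 20/20 = 1 dB → -20 dB; +4 dB make-up → -16 dB.
Stage 2: -16 dB is 24 dB over -40 dB; at 2.5:1 that becomes 9.6 dB over, giving -30.4 dB.
Stage 3: overshoot 1.6 dB → 1.6/2.5 = 0.64 dB → -31.36 dB.

-31.36 dB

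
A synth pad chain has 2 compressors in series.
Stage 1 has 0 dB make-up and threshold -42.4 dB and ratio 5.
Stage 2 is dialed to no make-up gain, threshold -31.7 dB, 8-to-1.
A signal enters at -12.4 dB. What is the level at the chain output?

Stage 1: overshoot 30 dB → 30/5 = 6 dB → -36.4 dB.
Stage 2: below threshold (-36.4 ≤ -31.7); passes unchanged; output -36.4 dB.

-36.4 dB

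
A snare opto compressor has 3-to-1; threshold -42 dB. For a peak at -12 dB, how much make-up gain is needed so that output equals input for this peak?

Overshoot 30 dB → 30/3 = 10 dB after compression, so the compressed level is -42 + 10 = -32 dB.
Make-up = target − compressed = -12 − (-32) = 20 dB.

20 dB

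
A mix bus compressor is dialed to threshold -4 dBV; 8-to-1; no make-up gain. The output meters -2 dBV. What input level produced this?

12 dBV

The compressed level sits -2 − (-4) = 2 dB over threshold.
Input overshoot = R × output overshoot = 16 dB → input = -4 + 16 = 12 dBV.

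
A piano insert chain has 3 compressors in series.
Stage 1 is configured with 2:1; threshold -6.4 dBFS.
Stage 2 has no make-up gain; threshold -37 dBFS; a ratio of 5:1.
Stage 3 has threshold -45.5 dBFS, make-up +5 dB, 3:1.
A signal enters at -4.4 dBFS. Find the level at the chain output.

Stage 1: -4.4 dBFS is 2 dB over -6.4 dBFS; at 2:1 that becomes 1 dB over, giving -5.4 dBFS.
Stage 2: overshoot 31.6 dB → 31.6/5 = 6.32 dB → -30.68 dBFS.
Stage 3: -30.68 dBFS is 14.82 dB over -45.5 dBFS; at 3:1 that becomes 4.94 dB over, giving -40.56 dBFS; +5 dB make-up → -35.56 dBFS.

-35.56 dBFS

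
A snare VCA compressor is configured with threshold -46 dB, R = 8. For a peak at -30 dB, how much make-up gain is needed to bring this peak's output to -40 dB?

The peak compresses to -46 + 16/8 = -44 dB.
To reach -40 dB requires -40 − (-44) = 4 dB of make-up.

4 dB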